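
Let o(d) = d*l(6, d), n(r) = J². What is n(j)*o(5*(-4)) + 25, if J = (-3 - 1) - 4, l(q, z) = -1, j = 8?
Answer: 1305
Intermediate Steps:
J = -8 (J = -4 - 4 = -8)
n(r) = 64 (n(r) = (-8)² = 64)
o(d) = -d (o(d) = d*(-1) = -d)
n(j)*o(5*(-4)) + 25 = 64*(-5*(-4)) + 25 = 64*(-1*(-20)) + 25 = 64*20 + 25 = 1280 + 25 = 1305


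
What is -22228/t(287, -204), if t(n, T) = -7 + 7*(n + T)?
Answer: -11114/287 ≈ -38.725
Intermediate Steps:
t(n, T) = -7 + 7*T + 7*n (t(n, T) = -7 + 7*(T + n) = -7 + (7*T + 7*n) = -7 + 7*T + 7*n)
-22228/t(287, -204) = -22228/(-7 + 7*(-204) + 7*287) = -22228/(-7 - 1428 + 2009) = -22228/574 = -22228*1/574 = -11114/287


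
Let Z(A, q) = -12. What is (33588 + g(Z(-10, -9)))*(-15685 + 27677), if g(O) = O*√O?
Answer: 402787296 - 287808*I*√3 ≈ 4.0279e+8 - 4.985e+5*I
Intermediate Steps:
g(O) = O^(3/2)
(33588 + g(Z(-10, -9)))*(-15685 + 27677) = (33588 + (-12)^(3/2))*(-15685 + 27677) = (33588 - 24*I*√3)*11992 = 402787296 - 287808*I*√3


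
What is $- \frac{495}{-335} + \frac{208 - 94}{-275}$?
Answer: $\frac{19587}{18425} \approx 1.0631$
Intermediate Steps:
$- \frac{495}{-335} + \frac{208 - 94}{-275} = \left(-495\right) \left(- \frac{1}{335}\right) + \left(208 - 94\right) \left(- \frac{1}{275}\right) = \frac{99}{67} + 114 \left(- \frac{1}{275}\right) = \frac{99}{67} - \frac{114}{275} = \frac{19587}{18425}$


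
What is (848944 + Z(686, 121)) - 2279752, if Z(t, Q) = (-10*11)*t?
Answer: -1506268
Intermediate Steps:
Z(t, Q) = -110*t
(848944 + Z(686, 121)) - 2279752 = (848944 - 110*686) - 2279752 = (848944 - 75460) - 2279752 = 773484 - 2279752 = -1506268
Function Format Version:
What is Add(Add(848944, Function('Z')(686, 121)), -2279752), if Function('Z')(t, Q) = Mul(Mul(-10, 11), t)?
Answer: -1506268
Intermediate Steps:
Function('Z')(t, Q) = Mul(-110, t)
Add(Add(848944, Function('Z')(686, 121)), -2279752) = Add(Add(848944, Mul(-110, 686)), -2279752) = Add(Add(848944, -75460), -2279752) = Add(773484, -2279752) = -1506268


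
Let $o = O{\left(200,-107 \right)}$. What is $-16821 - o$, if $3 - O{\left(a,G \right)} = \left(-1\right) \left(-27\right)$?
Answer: $-16797$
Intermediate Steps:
$O{\left(a,G \right)} = -24$ ($O{\left(a,G \right)} = 3 - \left(-1\right) \left(-27\right) = 3 - 27 = -24$)
$o = -24$
$-16821 - o = -16821 - -24 = -16821 + 24 = -16797$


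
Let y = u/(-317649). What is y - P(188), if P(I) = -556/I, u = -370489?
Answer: 61566194/14929503 ≈ 4.1238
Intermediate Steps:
y = 370489/317649 (y = -370489/(-317649) = -370489*(-1/317649) = 370489/317649 ≈ 1.1663)
y - P(188) = 370489/317649 - (-556)/188 = 370489/317649 - 1*(-139/47) = 370489/317649 + 139/47 = 61566194/14929503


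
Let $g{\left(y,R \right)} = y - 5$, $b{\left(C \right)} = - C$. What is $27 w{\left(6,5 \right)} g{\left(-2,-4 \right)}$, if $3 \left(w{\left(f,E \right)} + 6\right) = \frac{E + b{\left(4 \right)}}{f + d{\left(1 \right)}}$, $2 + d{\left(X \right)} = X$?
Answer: $\frac{5607}{5} \approx 1121.4$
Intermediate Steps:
$d{\left(X \right)} = -2 + X$
$w{\left(f,E \right)} = -6 + \frac{-4 + E}{3 \left(-1 + f\right)}$ ($w{\left(f,E \right)} = -6 + \frac{\left(E - 4\right) \frac{1}{f + \left(-2 + 1\right)}}{3} = -6 + \frac{\left(E - 4\right) \frac{1}{f - 1}}{3} = -6 + \frac{\left(-4 + E\right) \frac{1}{-1 + f}}{3} = -6 + \frac{\frac{1}{-1 + f} \left(-4 + E\right)}{3} = -6 + \frac{-4 + E}{3 \left(-1 + f\right)}$)
$g{\left(y,R \right)} = -5 + y$ ($g{\left(y,R \right)} = y - 5 = -5 + y$)
$27 w{\left(6,5 \right)} g{\left(-2,-4 \right)} = 27 \frac{14 + 5 - 108}{3 \left(-1 + 6\right)} \left(-5 - 2\right) = 27 \frac{14 + 5 - 108}{3 \cdot 5} \left(-7\right) = 27 \cdot \frac{1}{3} \cdot \frac{1}{5} \left(-89\right) \left(-7\right) = 27 \left(- \frac{89}{15}\right) \left(-7\right) = \left(- \frac{801}{5}\right) \left(-7\right) = \frac{5607}{5}$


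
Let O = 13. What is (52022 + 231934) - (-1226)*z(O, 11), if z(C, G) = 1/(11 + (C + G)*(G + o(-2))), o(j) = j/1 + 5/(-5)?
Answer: 57644294/203 ≈ 2.8396e+5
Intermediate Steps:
o(j) = -1 + j (o(j) = j*1 + 5*(-1/5) = j - 1 = -1 + j)
z(C, G) = 1/(11 + (-3 + G)*(C + G)) (z(C, G) = 1/(11 + (C + G)*(G + (-1 - 2))) = 1/(11 + (C + G)*(G - 3)) = 1/(11 + (C + G)*(-3 + G)) = 1/(11 + (-3 + G)*(C + G)))
(52022 + 231934) - (-1226)*z(O, 11) = (52022 + 231934) - (-1226)/(11 + 11**2 - 3*13 - 3*11 + 13*11) = 283956 - (-1226)/(11 + 121 - 39 - 33 + 143) = 283956 - (-1226)/203 = 283956 - 1*(-1226/203) = 283956 + 1226/203 = 57644294/203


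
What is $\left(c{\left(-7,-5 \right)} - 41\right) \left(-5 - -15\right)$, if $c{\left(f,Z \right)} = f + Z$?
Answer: $-530$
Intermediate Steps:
$c{\left(f,Z \right)} = Z + f$
$\left(c{\left(-7,-5 \right)} - 41\right) \left(-5 - -15\right) = \left(\left(-5 - 7\right) - 41\right) \left(-5 - -15\right) = \left(-12 - 41\right) \left(-5 + 15\right) = \left(-53\right) 10 = -530$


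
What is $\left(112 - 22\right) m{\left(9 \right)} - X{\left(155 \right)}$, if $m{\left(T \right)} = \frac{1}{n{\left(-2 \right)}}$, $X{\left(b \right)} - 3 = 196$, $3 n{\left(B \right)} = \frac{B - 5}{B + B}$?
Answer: $- \frac{313}{7} \approx -44.714$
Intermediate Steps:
$n{\left(B \right)} = \frac{-5 + B}{6 B}$ ($n{\left(B \right)} = \frac{\left(B - 5\right) \frac{1}{B + B}}{3} = \frac{\left(-5 + B\right) \frac{1}{2 B}}{3} = \frac{\frac{1}{2} \frac{1}{B} \left(-5 + B\right)}{3} = \frac{-5 + B}{6 B}$)
$X{\left(b \right)} = 199$ ($X{\left(b \right)} = 3 + 196 = 199$)
$m{\left(T \right)} = \frac{12}{7}$ ($m{\left(T \right)} = \frac{1}{\frac{1}{6} \frac{1}{-2} \left(-5 - 2\right)} = \frac{1}{\frac{1}{6} \left(- \frac{1}{2}\right) \left(-7\right)} = \frac{1}{\frac{7}{12}} = \frac{12}{7}$)
$\left(112 - 22\right) m{\left(9 \right)} - X{\left(155 \right)} = \left(112 - 22\right) \frac{12}{7} - 199 = 90 \cdot \frac{12}{7} - 199 = \frac{1080}{7} - 199 = - \frac{313}{7}$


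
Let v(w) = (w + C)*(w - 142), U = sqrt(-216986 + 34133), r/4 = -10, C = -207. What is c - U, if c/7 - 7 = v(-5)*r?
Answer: -8725871 - 3*I*sqrt(20317) ≈ -8.7259e+6 - 427.61*I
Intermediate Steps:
r = -40 (r = 4*(-10) = -40)
U = 3*I*sqrt(20317) (U = sqrt(-182853) = 3*I*sqrt(20317) ≈ 427.61*I)
v(w) = (-207 + w)*(-142 + w) (v(w) = (w - 207)*(w - 142) = (-207 + w)*(-142 + w))
c = -8725871 (c = 49 + 7*((29394 + (-5)**2 - 349*(-5))*(-40)) = 49 + 7*((29394 + 25 + 1745)*(-40)) = 49 + 7*(31164*(-40)) = 49 + 7*(-1246560) = 49 - 8725920 = -8725871)
c - U = -8725871 - 3*I*sqrt(20317)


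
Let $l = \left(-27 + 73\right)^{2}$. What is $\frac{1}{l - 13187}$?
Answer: $- \frac{1}{11071} \approx -9.0326 \cdot 10^{-5}$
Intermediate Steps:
$l = 2116$ ($l = 46^{2} = 2116$)
$\frac{1}{l - 13187} = \frac{1}{2116 - 13187} = \frac{1}{-11071} = - \frac{1}{11071}$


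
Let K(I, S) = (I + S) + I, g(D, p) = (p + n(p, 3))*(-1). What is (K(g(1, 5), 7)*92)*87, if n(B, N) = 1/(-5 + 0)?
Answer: -104052/5 ≈ -20810.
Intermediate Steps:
n(B, N) = -⅕ (n(B, N) = 1/(-5) = -⅕)
g(D, p) = ⅕ - p (g(D, p) = (p - ⅕)*(-1) = (-⅕ + p)*(-1) = ⅕ - p)
K(I, S) = S + 2*I
(K(g(1, 5), 7)*92)*87 = ((7 + 2*(⅕ - 1*5))*92)*87 = ((7 + 2*(⅕ - 5))*92)*87 = ((7 + 2*(-24/5))*92)*87 = ((7 - 48/5)*92)*87 = -13/5*92*87 = -1196/5*87 = -104052/5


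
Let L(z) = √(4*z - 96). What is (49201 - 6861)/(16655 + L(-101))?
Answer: 28206908/11095581 - 16936*I*√5/11095581 ≈ 2.5422 - 0.0034131*I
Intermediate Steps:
L(z) = √(-96 + 4*z)
(49201 - 6861)/(16655 + L(-101)) = (49201 - 6861)/(16655 + 2*√(-24 - 101)) = 42340/(16655 + 2*√(-125)) = 42340/(16655 + 2*(5*I*√5)) = 42340/(16655 + 10*I*√5)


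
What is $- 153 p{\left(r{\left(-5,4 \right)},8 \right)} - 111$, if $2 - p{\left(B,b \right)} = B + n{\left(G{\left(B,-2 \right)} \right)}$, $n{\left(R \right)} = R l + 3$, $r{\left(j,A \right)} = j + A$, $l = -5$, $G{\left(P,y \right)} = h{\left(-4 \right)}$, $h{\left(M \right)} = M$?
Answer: $2949$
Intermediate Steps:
$G{\left(P,y \right)} = -4$
$r{\left(j,A \right)} = A + j$
$n{\left(R \right)} = 3 - 5 R$ ($n{\left(R \right)} = R \left(-5\right) + 3 = - 5 R + 3 = 3 - 5 R$)
$p{\left(B,b \right)} = -21 - B$ ($p{\left(B,b \right)} = 2 - \left(B + \left(3 - -20\right)\right) = 2 - \left(B + \left(3 + 20\right)\right) = 2 - \left(B + 23\right) = 2 - \left(23 + B\right) = -21 - B$)
$- 153 p{\left(r{\left(-5,4 \right)},8 \right)} - 111 = - 153 \left(-21 - \left(4 - 5\right)\right) - 111 = - 153 \left(-21 - -1\right) - 111 = - 153 \left(-21 + 1\right) - 111 = \left(-153\right) \left(-20\right) - 111 = 3060 - 111 = 2949$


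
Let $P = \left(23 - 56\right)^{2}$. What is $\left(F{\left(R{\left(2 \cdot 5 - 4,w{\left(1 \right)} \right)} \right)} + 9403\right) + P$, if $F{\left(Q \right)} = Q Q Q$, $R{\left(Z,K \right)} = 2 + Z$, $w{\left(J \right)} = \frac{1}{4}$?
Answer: $11004$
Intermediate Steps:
$w{\left(J \right)} = \frac{1}{4}$
$P = 1089$ ($P = \left(-33\right)^{2} = 1089$)
$F{\left(Q \right)} = Q^{3}$ ($F{\left(Q \right)} = Q^{2} Q = Q^{3}$)
$\left(F{\left(R{\left(2 \cdot 5 - 4,w{\left(1 \right)} \right)} \right)} + 9403\right) + P = \left(\left(2 + \left(2 \cdot 5 - 4\right)\right)^{3} + 9403\right) + 1089 = \left(\left(2 + \left(10 - 4\right)\right)^{3} + 9403\right) + 1089 = \left(\left(2 + 6\right)^{3} + 9403\right) + 1089 = \left(8^{3} + 9403\right) + 1089 = \left(512 + 9403\right) + 1089 = 9915 + 1089 = 11004$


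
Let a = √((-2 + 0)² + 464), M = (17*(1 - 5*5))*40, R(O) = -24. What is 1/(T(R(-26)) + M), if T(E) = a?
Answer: -1360/22195161 - √13/44390322 ≈ -6.1356e-5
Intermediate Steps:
M = -16320 (M = (17*(1 - 25))*40 = (17*(-24))*40 = -408*40 = -16320)
a = 6*√13 (a = √((-2)² + 464) = √(4 + 464) = √468 = 6*√13 ≈ 21.633)
T(E) = 6*√13
1/(T(R(-26)) + M) = 1/(6*√13 - 16320) = 1/(-16320 + 6*√13)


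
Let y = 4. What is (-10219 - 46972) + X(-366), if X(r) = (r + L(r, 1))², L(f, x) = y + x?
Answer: 73130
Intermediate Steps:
L(f, x) = 4 + x
X(r) = (5 + r)² (X(r) = (r + (4 + 1))² = (r + 5)² = (5 + r)²)
(-10219 - 46972) + X(-366) = (-10219 - 46972) + (5 - 366)² = -57191 + (-361)² = -57191 + 130321 = 73130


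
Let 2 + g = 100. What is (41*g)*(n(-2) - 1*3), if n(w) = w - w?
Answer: -12054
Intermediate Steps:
g = 98 (g = -2 + 100 = 98)
n(w) = 0
(41*g)*(n(-2) - 1*3) = (41*98)*(0 - 1*3) = 4018*(0 - 3) = 4018*(-3) = -12054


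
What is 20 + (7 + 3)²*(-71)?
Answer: -7080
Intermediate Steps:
20 + (7 + 3)²*(-71) = 20 + 10²*(-71) = 20 + 100*(-71) = 20 - 7100 = -7080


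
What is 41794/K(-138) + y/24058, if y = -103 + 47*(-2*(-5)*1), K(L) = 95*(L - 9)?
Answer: -1000354897/335969970 ≈ -2.9775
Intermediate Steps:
K(L) = -855 + 95*L (K(L) = 95*(-9 + L) = -855 + 95*L)
y = 367 (y = -103 + 47*(10*1) = -103 + 47*10 = -103 + 470 = 367)
41794/K(-138) + y/24058 = 41794/(-855 + 95*(-138)) + 367/24058 = 41794/(-855 - 13110) + 367*(1/24058) = 41794/(-13965) + 367/24058 = 41794*(-1/13965) + 367/24058 = -41794/13965 + 367/24058 = -1000354897/335969970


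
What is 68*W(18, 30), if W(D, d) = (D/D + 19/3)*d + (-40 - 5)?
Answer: 11900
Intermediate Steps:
W(D, d) = -45 + 22*d/3 (W(D, d) = (1 + 19*(⅓))*d - 45 = (1 + 19/3)*d - 45 = 22*d/3 - 45 = -45 + 22*d/3)
68*W(18, 30) = 68*(-45 + (22/3)*30) = 68*(-45 + 220) = 68*175 = 11900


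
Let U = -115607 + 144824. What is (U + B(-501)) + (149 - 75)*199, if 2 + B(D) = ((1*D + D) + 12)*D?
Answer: 539931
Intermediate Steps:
B(D) = -2 + D*(12 + 2*D) (B(D) = -2 + ((1*D + D) + 12)*D = -2 + ((D + D) + 12)*D = -2 + (2*D + 12)*D = -2 + (12 + 2*D)*D = -2 + D*(12 + 2*D))
U = 29217
(U + B(-501)) + (149 - 75)*199 = (29217 + (-2 + 2*(-501)² + 12*(-501))) + (149 - 75)*199 = (29217 + (-2 + 2*251001 - 6012)) + 74*199 = (29217 + (-2 + 502002 - 6012)) + 14726 = (29217 + 495988) + 14726 = 525205 + 14726 = 539931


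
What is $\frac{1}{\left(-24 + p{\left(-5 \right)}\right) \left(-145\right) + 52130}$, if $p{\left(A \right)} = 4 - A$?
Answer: $\frac{1}{54305} \approx 1.8415 \cdot 10^{-5}$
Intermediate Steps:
$\frac{1}{\left(-24 + p{\left(-5 \right)}\right) \left(-145\right) + 52130} = \frac{1}{\left(-24 + \left(4 - -5\right)\right) \left(-145\right) + 52130} = \frac{1}{\left(-24 + \left(4 + 5\right)\right) \left(-145\right) + 52130} = \frac{1}{\left(-24 + 9\right) \left(-145\right) + 52130} = \frac{1}{\left(-15\right) \left(-145\right) + 52130} = \frac{1}{2175 + 52130} = \frac{1}{54305}$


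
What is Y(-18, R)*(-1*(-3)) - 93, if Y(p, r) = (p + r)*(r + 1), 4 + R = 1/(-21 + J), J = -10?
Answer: 103233/961 ≈ 107.42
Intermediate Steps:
R = -125/31 (R = -4 + 1/(-21 - 10) = -4 + 1/(-31) = -4 - 1/31 = -125/31 ≈ -4.0323)
Y(p, r) = (1 + r)*(p + r) (Y(p, r) = (p + r)*(1 + r) = (1 + r)*(p + r))
Y(-18, R)*(-1*(-3)) - 93 = (-18 - 125/31 + (-125/31)² - 18*(-125/31))*(-1*(-3)) - 93 = (-18 - 125/31 + 15625/961 + 2250/31)*3 - 93 = (64202/961)*3 - 93 = 192606/961 - 93 = 103233/961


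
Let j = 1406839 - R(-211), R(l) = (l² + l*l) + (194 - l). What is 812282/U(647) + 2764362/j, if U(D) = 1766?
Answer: 268743917959/581628568 ≈ 462.05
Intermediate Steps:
R(l) = 194 - l + 2*l² (R(l) = (l² + l²) + (194 - l) = 2*l² + (194 - l) = 194 - l + 2*l²)
j = 1317392 (j = 1406839 - (194 - 1*(-211) + 2*(-211)²) = 1406839 - (194 + 211 + 2*44521) = 1406839 - (194 + 211 + 89042) = 1406839 - 1*89447 = 1406839 - 89447 = 1317392)
812282/U(647) + 2764362/j = 812282/1766 + 2764362/1317392 = 812282*(1/1766) + 2764362*(1/1317392) = 406141/883 + 1382181/658696 = 268743917959/581628568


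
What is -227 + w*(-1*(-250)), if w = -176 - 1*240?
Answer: -104227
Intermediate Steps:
w = -416 (w = -176 - 240 = -416)
-227 + w*(-1*(-250)) = -227 - (-416)*(-250) = -227 - 416*250 = -227 - 104000 = -104227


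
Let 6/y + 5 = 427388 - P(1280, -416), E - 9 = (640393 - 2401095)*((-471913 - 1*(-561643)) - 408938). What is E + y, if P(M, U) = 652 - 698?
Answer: 240227990979041731/427429 ≈ 5.6203e+11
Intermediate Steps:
P(M, U) = -46
E = 562030164025 (E = 9 + (640393 - 2401095)*((-471913 - 1*(-561643)) - 408938) = 9 - 1760702*((-471913 + 561643) - 408938) = 9 - 1760702*(89730 - 408938) = 9 - 1760702*(-319208) = 9 + 562030164016 = 562030164025)
y = 6/427429 (y = 6/(-5 + (427388 - 1*(-46))) = 6/(-5 + (427388 + 46)) = 6/(-5 + 427434) = 6/427429 ≈ 1.4037e-5)
E + y = 562030164025 + 6/427429 = 240227990979041731/427429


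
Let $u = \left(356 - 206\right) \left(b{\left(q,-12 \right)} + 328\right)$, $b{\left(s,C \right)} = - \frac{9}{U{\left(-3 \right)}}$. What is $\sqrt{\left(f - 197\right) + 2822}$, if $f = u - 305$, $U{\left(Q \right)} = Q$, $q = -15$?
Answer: $\sqrt{51970} \approx 227.97$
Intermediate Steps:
$b{\left(s,C \right)} = 3$ ($b{\left(s,C \right)} = - \frac{9}{-3} = \left(-9\right) \left(- \frac{1}{3}\right) = 3$)
$u = 49650$ ($u = \left(356 - 206\right) \left(3 + 328\right) = 150 \cdot 331 = 49650$)
$f = 49345$ ($f = 49650 - 305 = 49345$)
$\sqrt{\left(f - 197\right) + 2822} = \sqrt{\left(49345 - 197\right) + 2822} = \sqrt{49148 + 2822} = \sqrt{51970}$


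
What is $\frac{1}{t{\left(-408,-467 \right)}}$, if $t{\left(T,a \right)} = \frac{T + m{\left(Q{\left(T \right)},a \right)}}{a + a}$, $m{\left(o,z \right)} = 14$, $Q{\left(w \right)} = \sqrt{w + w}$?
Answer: $\frac{467}{197} \approx 2.3706$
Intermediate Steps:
$Q{\left(w \right)} = \sqrt{2} \sqrt{w}$ ($Q{\left(w \right)} = \sqrt{2 w} = \sqrt{2} \sqrt{w}$)
$t{\left(T,a \right)} = \frac{14 + T}{2 a}$ ($t{\left(T,a \right)} = \frac{T + 14}{a + a} = \frac{14 + T}{2 a}$)
$\frac{1}{t{\left(-408,-467 \right)}} = \frac{1}{\frac{1}{2} \frac{1}{-467} \left(14 - 408\right)} = \frac{1}{\frac{1}{2} \left(- \frac{1}{467}\right) \left(-394\right)} = \frac{1}{\frac{197}{467}} = \frac{467}{197}$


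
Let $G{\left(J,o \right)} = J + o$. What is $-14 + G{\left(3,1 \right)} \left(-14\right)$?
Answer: $-70$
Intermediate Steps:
$-14 + G{\left(3,1 \right)} \left(-14\right) = -14 + \left(3 + 1\right) \left(-14\right) = -14 + 4 \left(-14\right) = -14 - 56 = -70$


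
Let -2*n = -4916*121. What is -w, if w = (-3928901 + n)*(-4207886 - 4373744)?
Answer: -31164043457290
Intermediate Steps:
n = 297418 (n = -(-2458)*121 = -½*(-594836) = 297418)
w = 31164043457290 (w = (-3928901 + 297418)*(-4207886 - 4373744) = -3631483*(-8581630) = 31164043457290)
-w = -1*31164043457290 = -31164043457290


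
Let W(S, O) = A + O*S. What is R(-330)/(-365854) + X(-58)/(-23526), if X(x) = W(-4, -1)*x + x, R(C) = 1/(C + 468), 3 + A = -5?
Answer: -488050543/65987622564 ≈ -0.0073961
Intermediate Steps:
A = -8 (A = -3 - 5 = -8)
W(S, O) = -8 + O*S
R(C) = 1/(468 + C)
X(x) = -3*x (X(x) = (-8 - 1*(-4))*x + x = (-8 + 4)*x + x = -4*x + x = -3*x)
R(-330)/(-365854) + X(-58)/(-23526) = 1/((468 - 330)*(-365854)) - 3*(-58)/(-23526) = -1/365854/138 + 174*(-1/23526) = (1/138)*(-1/365854) - 29/3921 = -1/50487852 - 29/3921 = -488050543/65987622564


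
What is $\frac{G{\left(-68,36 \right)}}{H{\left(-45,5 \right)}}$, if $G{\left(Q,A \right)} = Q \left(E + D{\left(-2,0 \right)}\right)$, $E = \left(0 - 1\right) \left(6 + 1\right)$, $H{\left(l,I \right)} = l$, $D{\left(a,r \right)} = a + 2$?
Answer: $- \frac{476}{45} \approx -10.578$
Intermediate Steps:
$D{\left(a,r \right)} = 2 + a$
$E = -7$ ($E = \left(-1\right) 7 = -7$)
$G{\left(Q,A \right)} = - 7 Q$ ($G{\left(Q,A \right)} = Q \left(-7 + \left(2 - 2\right)\right) = Q \left(-7 + 0\right) = Q \left(-7\right) = - 7 Q$)
$\frac{G{\left(-68,36 \right)}}{H{\left(-45,5 \right)}} = \frac{\left(-7\right) \left(-68\right)}{-45} = 476 \left(- \frac{1}{45}\right) = - \frac{476}{45}$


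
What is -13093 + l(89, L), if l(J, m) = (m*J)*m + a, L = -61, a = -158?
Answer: 317918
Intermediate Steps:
l(J, m) = -158 + J*m**2 (l(J, m) = (m*J)*m - 158 = (J*m)*m - 158 = J*m**2 - 158 = -158 + J*m**2)
-13093 + l(89, L) = -13093 + (-158 + 89*(-61)**2) = -13093 + (-158 + 89*3721) = -13093 + (-158 + 331169) = -13093 + 331011 = 317918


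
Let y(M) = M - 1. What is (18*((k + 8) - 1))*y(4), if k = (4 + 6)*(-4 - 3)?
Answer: -3402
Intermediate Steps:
k = -70 (k = 10*(-7) = -70)
y(M) = -1 + M
(18*((k + 8) - 1))*y(4) = (18*((-70 + 8) - 1))*(-1 + 4) = (18*(-62 - 1))*3 = (18*(-63))*3 = -1134*3 = -3402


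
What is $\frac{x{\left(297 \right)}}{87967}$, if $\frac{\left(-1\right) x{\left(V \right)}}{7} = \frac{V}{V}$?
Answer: $- \frac{7}{87967} \approx -7.9575 \cdot 10^{-5}$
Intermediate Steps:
$x{\left(V \right)} = -7$ ($x{\left(V \right)} = - 7 \frac{V}{V} = \left(-7\right) 1 = -7$)
$\frac{x{\left(297 \right)}}{87967} = - \frac{7}{87967}$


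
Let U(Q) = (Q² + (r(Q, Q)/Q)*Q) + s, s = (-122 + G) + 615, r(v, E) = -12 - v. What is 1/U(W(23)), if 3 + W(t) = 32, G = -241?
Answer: 1/1052 ≈ 0.00095057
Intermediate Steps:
W(t) = 29 (W(t) = -3 + 32 = 29)
s = 252 (s = (-122 - 241) + 615 = -363 + 615 = 252)
U(Q) = 240 + Q² - Q (U(Q) = (Q² + ((-12 - Q)/Q)*Q) + 252 = (Q² + (-12 - Q)) + 252 = (-12 + Q² - Q) + 252 = 240 + Q² - Q)
1/U(W(23)) = 1/(240 + 29² - 1*29) = 1/(240 + 841 - 29) = 1/1052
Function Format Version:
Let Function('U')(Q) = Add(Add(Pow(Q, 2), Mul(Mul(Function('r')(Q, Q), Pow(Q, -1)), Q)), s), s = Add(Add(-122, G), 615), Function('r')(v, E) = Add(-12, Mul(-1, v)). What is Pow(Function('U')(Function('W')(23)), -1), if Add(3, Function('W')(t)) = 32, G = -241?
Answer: Rational(1, 1052) ≈ 0.00095057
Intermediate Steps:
Function('W')(t) = 29 (Function('W')(t) = Add(-3, 32) = 29)
s = 252 (s = Add(Add(-122, -241), 615) = Add(-363, 615) = 252)
Function('U')(Q) = Add(240, Pow(Q, 2), Mul(-1, Q)) (Function('U')(Q) = Add(Add(Pow(Q, 2), Mul(Mul(Add(-12, Mul(-1, Q)), Pow(Q, -1)), Q)), 252) = Add(Add(Pow(Q, 2), Mul(Mul(Pow(Q, -1), Add(-12, Mul(-1, Q))), Q)), 252) = Add(Add(Pow(Q, 2), Add(-12, Mul(-1, Q))), 252) = Add(Add(-12, Pow(Q, 2), Mul(-1, Q)), 252) = Add(240, Pow(Q, 2), Mul(-1, Q)))
Pow(Function('U')(Function('W')(23)), -1) = Pow(Add(240, Pow(29, 2), Mul(-1, 29)), -1) = Pow(Add(240, 841, -29), -1) = Pow(1052, -1) = Rational(1, 1052)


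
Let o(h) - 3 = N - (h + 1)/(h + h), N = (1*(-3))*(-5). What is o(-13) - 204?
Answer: -2424/13 ≈ -186.46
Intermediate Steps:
N = 15 (N = -3*(-5) = 15)
o(h) = 18 - (1 + h)/(2*h) (o(h) = 3 + (15 - (h + 1)/(h + h)) = 3 + (15 - (1 + h)/(2*h)) = 18 - (1 + h)/(2*h))
o(-13) - 204 = (½)*(-1 + 35*(-13))/(-13) - 204 = (½)*(-1/13)*(-1 - 455) - 204 = (½)*(-1/13)*(-456) - 204 = 228/13 - 204 = -2424/13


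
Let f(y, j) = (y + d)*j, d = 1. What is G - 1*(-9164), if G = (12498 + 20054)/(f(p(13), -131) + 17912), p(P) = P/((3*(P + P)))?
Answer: 976665332/106555 ≈ 9165.8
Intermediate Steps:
p(P) = ⅙ (p(P) = P/((3*(2*P))) = P/((6*P)) = P*(1/(6*P)) = ⅙)
f(y, j) = j*(1 + y) (f(y, j) = (y + 1)*j = (1 + y)*j = j*(1 + y))
G = 195312/106555 (G = (12498 + 20054)/(-131*(1 + ⅙) + 17912) = 32552/(-131*7/6 + 17912) = 32552/(-917/6 + 17912) = 32552/(106555/6) = 32552*(6/106555) = 195312/106555 ≈ 1.8330)
G - 1*(-9164) = 195312/106555 - 1*(-9164) = 195312/106555 + 9164 = 976665332/106555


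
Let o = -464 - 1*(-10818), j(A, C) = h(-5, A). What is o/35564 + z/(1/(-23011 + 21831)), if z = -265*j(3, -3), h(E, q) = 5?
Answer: 27802162177/17782 ≈ 1.5635e+6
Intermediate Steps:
j(A, C) = 5
z = -1325 (z = -265*5 = -1325)
o = 10354 (o = -464 + 10818 = 10354)
o/35564 + z/(1/(-23011 + 21831)) = 10354/35564 - 1325/(1/(-23011 + 21831)) = 10354*(1/35564) - 1325/(1/(-1180)) = 5177/17782 - 1325/(-1/1180) = 5177/17782 - 1325*(-1180) = 5177/17782 + 1563500 = 27802162177/17782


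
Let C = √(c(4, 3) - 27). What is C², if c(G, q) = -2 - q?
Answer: -32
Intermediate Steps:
C = 4*I*√2 (C = √((-2 - 1*3) - 27) = √((-2 - 3) - 27) = √(-5 - 27) = √(-32) = 4*I*√2 ≈ 5.6569*I)
C² = (4*I*√2)² = -32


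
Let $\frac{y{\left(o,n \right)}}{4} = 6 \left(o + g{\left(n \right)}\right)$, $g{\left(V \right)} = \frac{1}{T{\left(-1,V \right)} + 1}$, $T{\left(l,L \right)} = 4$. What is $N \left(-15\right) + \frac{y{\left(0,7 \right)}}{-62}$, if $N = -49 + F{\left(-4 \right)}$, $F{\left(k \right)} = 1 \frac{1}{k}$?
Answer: $\frac{457977}{620} \approx 738.67$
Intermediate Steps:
$F{\left(k \right)} = \frac{1}{k}$
$N = - \frac{197}{4}$ ($N = -49 + \frac{1}{-4} = -49 - \frac{1}{4} = - \frac{197}{4} \approx -49.25$)
$g{\left(V \right)} = \frac{1}{5}$ ($g{\left(V \right)} = \frac{1}{4 + 1} = \frac{1}{5}$)
$y{\left(o,n \right)} = \frac{24}{5} + 24 o$ ($y{\left(o,n \right)} = 4 \cdot 6 \left(o + \frac{1}{5}\right) = 4 \cdot 6 \left(\frac{1}{5} + o\right) = 4 \left(\frac{6}{5} + 6 o\right) = \frac{24}{5} + 24 o$)
$N \left(-15\right) + \frac{y{\left(0,7 \right)}}{-62} = \left(- \frac{197}{4}\right) \left(-15\right) + \frac{\frac{24}{5} + 24 \cdot 0}{-62} = \frac{2955}{4} + \left(\frac{24}{5} + 0\right) \left(- \frac{1}{62}\right) = \frac{2955}{4} + \frac{24}{5} \left(- \frac{1}{62}\right) = \frac{2955}{4} - \frac{12}{155} = \frac{457977}{620}$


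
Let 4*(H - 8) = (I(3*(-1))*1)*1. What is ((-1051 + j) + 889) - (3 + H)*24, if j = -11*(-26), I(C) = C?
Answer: -122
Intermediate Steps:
H = 29/4 (H = 8 + (((3*(-1))*1)*1)/4 = 8 + (-3*1*1)/4 = 8 + (-3*1)/4 = 8 + (1/4)*(-3) = 8 - 3/4 = 29/4 ≈ 7.2500)
j = 286
((-1051 + j) + 889) - (3 + H)*24 = ((-1051 + 286) + 889) - (3 + 29/4)*24 = (-765 + 889) - 41*24/4 = 124 - 1*246 = 124 - 246 = -122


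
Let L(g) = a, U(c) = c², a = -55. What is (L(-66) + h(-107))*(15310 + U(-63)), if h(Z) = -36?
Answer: -1754389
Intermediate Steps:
L(g) = -55
(L(-66) + h(-107))*(15310 + U(-63)) = (-55 - 36)*(15310 + (-63)²) = -91*(15310 + 3969) = -91*19279 = -1754389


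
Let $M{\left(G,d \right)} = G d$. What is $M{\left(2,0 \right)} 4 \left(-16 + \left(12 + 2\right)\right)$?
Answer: $0$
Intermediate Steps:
$M{\left(2,0 \right)} 4 \left(-16 + \left(12 + 2\right)\right) = 2 \cdot 0 \cdot 4 \left(-16 + \left(12 + 2\right)\right) = 0 \cdot 4 \left(-16 + 14\right) = 0 \left(-2\right) = 0$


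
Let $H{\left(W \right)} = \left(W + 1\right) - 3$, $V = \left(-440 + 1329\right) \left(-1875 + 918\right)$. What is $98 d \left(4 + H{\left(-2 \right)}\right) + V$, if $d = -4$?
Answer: $-850773$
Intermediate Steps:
$V = -850773$ ($V = 889 \left(-957\right) = -850773$)
$H{\left(W \right)} = -2 + W$ ($H{\left(W \right)} = \left(1 + W\right) - 3 = -2 + W$)
$98 d \left(4 + H{\left(-2 \right)}\right) + V = 98 \left(- 4 \left(4 - 4\right)\right) - 850773 = 98 \left(\left(-4\right) 0\right) - 850773 = 98 \cdot 0 - 850773 = 0 - 850773 = -850773$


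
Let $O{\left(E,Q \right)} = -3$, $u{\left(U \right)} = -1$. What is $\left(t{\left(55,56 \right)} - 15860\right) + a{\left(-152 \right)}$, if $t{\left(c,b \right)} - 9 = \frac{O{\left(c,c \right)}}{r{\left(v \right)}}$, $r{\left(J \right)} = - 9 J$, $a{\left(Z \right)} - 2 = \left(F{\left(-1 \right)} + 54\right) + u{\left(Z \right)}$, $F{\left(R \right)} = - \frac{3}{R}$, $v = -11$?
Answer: $- \frac{521170}{33} \approx -15793.0$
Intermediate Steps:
$a{\left(Z \right)} = 58$ ($a{\left(Z \right)} = 2 + \left(\left(- \frac{3}{-1} + 54\right) - 1\right) = 2 + \left(\left(\left(-3\right) \left(-1\right) + 54\right) - 1\right) = 2 + \left(\left(3 + 54\right) - 1\right) = 2 + \left(57 - 1\right) = 2 + 56 = 58$)
$t{\left(c,b \right)} = \frac{296}{33}$ ($t{\left(c,b \right)} = 9 - \frac{3}{\left(-9\right) \left(-11\right)} = 9 - \frac{3}{99} = 9 - \frac{1}{33} = \frac{296}{33}$)
$\left(t{\left(55,56 \right)} - 15860\right) + a{\left(-152 \right)} = \left(\frac{296}{33} - 15860\right) + 58 = - \frac{523084}{33} + 58 = - \frac{521170}{33}$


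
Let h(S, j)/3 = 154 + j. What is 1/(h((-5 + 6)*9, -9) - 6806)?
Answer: -1/6371 ≈ -0.00015696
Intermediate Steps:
h(S, j) = 462 + 3*j (h(S, j) = 3*(154 + j) = 462 + 3*j)
1/(h((-5 + 6)*9, -9) - 6806) = 1/((462 + 3*(-9)) - 6806) = 1/((462 - 27) - 6806) = 1/(435 - 6806) = 1/(-6371) = -1/6371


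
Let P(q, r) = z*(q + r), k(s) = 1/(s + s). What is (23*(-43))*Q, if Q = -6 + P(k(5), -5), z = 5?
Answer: 60329/2 ≈ 30165.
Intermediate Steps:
k(s) = 1/(2*s)
P(q, r) = 5*q + 5*r (P(q, r) = 5*(q + r) = 5*q + 5*r)
Q = -61/2 (Q = -6 + (5*((½)/5) + 5*(-5)) = -6 + (5*((½)*(⅕)) - 25) = -6 + (5*(⅒) - 25) = -6 + (½ - 25) = -6 - 49/2 = -61/2 ≈ -30.500)
(23*(-43))*Q = (23*(-43))*(-61/2) = -989*(-61/2) = 60329/2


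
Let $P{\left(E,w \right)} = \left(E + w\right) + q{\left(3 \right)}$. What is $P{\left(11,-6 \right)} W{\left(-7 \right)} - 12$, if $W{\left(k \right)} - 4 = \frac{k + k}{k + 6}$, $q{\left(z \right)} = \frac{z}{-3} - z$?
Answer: $6$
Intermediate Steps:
$q{\left(z \right)} = - \frac{4 z}{3}$ ($q{\left(z \right)} = z \left(- \frac{1}{3}\right) - z = - \frac{z}{3} - z = - \frac{4 z}{3}$)
$P{\left(E,w \right)} = -4 + E + w$ ($P{\left(E,w \right)} = \left(E + w\right) - 4 = -4 + E + w$)
$W{\left(k \right)} = 4 + \frac{2 k}{6 + k}$ ($W{\left(k \right)} = 4 + \frac{k + k}{k + 6} = 4 + \frac{2 k}{6 + k}$)
$P{\left(11,-6 \right)} W{\left(-7 \right)} - 12 = \left(-4 + 11 - 6\right) \frac{6 \left(4 - 7\right)}{6 - 7} - 12 = 1 \cdot 6 \frac{1}{-1} \left(-3\right) - 12 = 1 \cdot 6 \left(-1\right) \left(-3\right) - 12 = 1 \cdot 18 - 12 = 18 - 12 = 6$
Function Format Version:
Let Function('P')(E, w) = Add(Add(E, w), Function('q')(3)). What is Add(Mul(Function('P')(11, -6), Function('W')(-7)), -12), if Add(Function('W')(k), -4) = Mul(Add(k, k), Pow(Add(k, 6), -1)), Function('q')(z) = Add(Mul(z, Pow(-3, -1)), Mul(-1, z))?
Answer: 6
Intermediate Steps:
Function('q')(z) = Mul(Rational(-4, 3), z) (Function('q')(z) = Add(Mul(z, Rational(-1, 3)), Mul(-1, z)) = Add(Mul(Rational(-1, 3), z), Mul(-1, z)) = Mul(Rational(-4, 3), z))
Function('P')(E, w) = Add(-4, E, w) (Function('P')(E, w) = Add(Add(E, w), Mul(Rational(-4, 3), 3)) = Add(Add(E, w), -4) = Add(-4, E, w))
Function('W')(k) = Add(4, Mul(2, k, Pow(Add(6, k), -1))) (Function('W')(k) = Add(4, Mul(Add(k, k), Pow(Add(k, 6), -1))) = Add(4, Mul(Mul(2, k), Pow(Add(6, k), -1))) = Add(4, Mul(2, k, Pow(Add(6, k), -1))))
Add(Mul(Function('P')(11, -6), Function('W')(-7)), -12) = Add(Mul(Add(-4, 11, -6), Mul(6, Pow(Add(6, -7), -1), Add(4, -7))), -12) = Add(Mul(1, Mul(6, Pow(-1, -1), -3)), -12) = Add(Mul(1, Mul(6, -1, -3)), -12) = Add(Mul(1, 18), -12) = Add(18, -12) = 6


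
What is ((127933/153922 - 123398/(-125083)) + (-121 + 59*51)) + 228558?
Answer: 4456070741800991/19253025526 ≈ 2.3145e+5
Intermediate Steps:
((127933/153922 - 123398/(-125083)) + (-121 + 59*51)) + 228558 = ((127933*(1/153922) - 123398*(-1/125083)) + (-121 + 3009)) + 228558 = ((127933/153922 + 123398/125083) + 2888) + 228558 = (34995910395/19253025526 + 2888) + 228558 = 55637733629483/19253025526 + 228558 = 4456070741800991/19253025526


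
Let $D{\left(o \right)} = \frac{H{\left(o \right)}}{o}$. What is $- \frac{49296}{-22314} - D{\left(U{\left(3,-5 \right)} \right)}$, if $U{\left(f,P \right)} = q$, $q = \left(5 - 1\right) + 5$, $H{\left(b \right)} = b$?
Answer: $\frac{4497}{3719} \approx 1.2092$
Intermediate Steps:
$q = 9$ ($q = 4 + 5 = 9$)
$U{\left(f,P \right)} = 9$
$D{\left(o \right)} = 1$ ($D{\left(o \right)} = \frac{o}{o} = 1$)
$- \frac{49296}{-22314} - D{\left(U{\left(3,-5 \right)} \right)} = - \frac{49296}{-22314} - 1 = \left(-49296\right) \left(- \frac{1}{22314}\right) - 1 = \frac{8216}{3719} - 1 = \frac{4497}{3719}$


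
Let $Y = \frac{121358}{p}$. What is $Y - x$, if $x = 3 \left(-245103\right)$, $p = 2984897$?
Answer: $\frac{2194821749531}{2984897} \approx 7.3531 \cdot 10^{5}$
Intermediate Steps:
$Y = \frac{121358}{2984897} \approx 0.040657$
$x = -735309$
$Y - x = \frac{121358}{2984897} - -735309 = \frac{121358}{2984897} + 735309 = \frac{2194821749531}{2984897}$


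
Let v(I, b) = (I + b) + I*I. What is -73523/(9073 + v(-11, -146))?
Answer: -73523/9037 ≈ -8.1358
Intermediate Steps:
v(I, b) = I + b + I² (v(I, b) = (I + b) + I² = I + b + I²)
-73523/(9073 + v(-11, -146)) = -73523/(9073 + (-11 - 146 + (-11)²)) = -73523/(9073 + (-11 - 146 + 121)) = -73523/(9073 - 36) = -73523/9037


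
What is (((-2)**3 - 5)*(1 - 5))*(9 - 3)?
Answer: 312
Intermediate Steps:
(((-2)**3 - 5)*(1 - 5))*(9 - 3) = ((-8 - 5)*(-4))*6 = -13*(-4)*6 = 52*6 = 312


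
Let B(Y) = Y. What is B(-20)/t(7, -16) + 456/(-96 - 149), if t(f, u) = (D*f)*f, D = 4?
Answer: -481/245 ≈ -1.9633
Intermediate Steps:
t(f, u) = 4*f² (t(f, u) = (4*f)*f = 4*f²)
B(-20)/t(7, -16) + 456/(-96 - 149) = -20/(4*7²) + 456/(-96 - 149) = -20/(4*49) + 456/(-245) = -20/196 + 456*(-1/245) = -20*1/196 - 456/245 = -5/49 - 456/245 = -481/245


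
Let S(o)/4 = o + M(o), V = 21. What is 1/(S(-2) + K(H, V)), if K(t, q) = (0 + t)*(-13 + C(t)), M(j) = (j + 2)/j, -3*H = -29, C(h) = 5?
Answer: -3/256 ≈ -0.011719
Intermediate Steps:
H = 29/3 (H = -1/3*(-29) = 29/3 ≈ 9.6667)
M(j) = (2 + j)/j
K(t, q) = -8*t (K(t, q) = (0 + t)*(-13 + 5) = t*(-8) = -8*t)
S(o) = 4*o + 4*(2 + o)/o (S(o) = 4*(o + (2 + o)/o) = 4*o + 4*(2 + o)/o)
1/(S(-2) + K(H, V)) = 1/((4 + 4*(-2) + 8/(-2)) - 8*29/3) = 1/((4 - 8 + 8*(-1/2)) - 232/3) = 1/((4 - 8 - 4) - 232/3) = 1/(-8 - 232/3) = 1/(-256/3) = -3/256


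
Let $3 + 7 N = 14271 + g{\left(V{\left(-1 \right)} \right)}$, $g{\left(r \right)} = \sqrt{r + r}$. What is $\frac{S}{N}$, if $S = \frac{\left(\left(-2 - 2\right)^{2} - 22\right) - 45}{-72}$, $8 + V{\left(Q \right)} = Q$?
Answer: $\frac{141491}{407151684} - \frac{119 i \sqrt{2}}{1628606736} \approx 0.00034751 - 1.0333 \cdot 10^{-7} i$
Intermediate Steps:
$V{\left(Q \right)} = -8 + Q$
$g{\left(r \right)} = \sqrt{2} \sqrt{r}$ ($g{\left(r \right)} = \sqrt{2 r} = \sqrt{2} \sqrt{r}$)
$N = \frac{14268}{7} + \frac{3 i \sqrt{2}}{7}$ ($N = - \frac{3}{7} + \frac{14271 + \sqrt{2} \sqrt{-8 - 1}}{7} = - \frac{3}{7} + \frac{14271 + \sqrt{2} \sqrt{-9}}{7} = - \frac{3}{7} + \frac{14271 + \sqrt{2} \cdot 3 i}{7} = - \frac{3}{7} + \frac{14271 + 3 i \sqrt{2}}{7} = - \frac{3}{7} + \left(\frac{14271}{7} + \frac{3 i \sqrt{2}}{7}\right) = \frac{14268}{7} + \frac{3 i \sqrt{2}}{7} \approx 2038.3 + 0.60609 i$)
$S = \frac{17}{24}$ ($S = - \frac{\left(\left(-4\right)^{2} - 22\right) - 45}{72} = - \frac{\left(16 - 22\right) - 45}{72} = - \frac{-6 - 45}{72} = \left(- \frac{1}{72}\right) \left(-51\right) = \frac{17}{24} \approx 0.70833$)
$\frac{S}{N} = \frac{17}{24 \left(\frac{14268}{7} + \frac{3 i \sqrt{2}}{7}\right)}$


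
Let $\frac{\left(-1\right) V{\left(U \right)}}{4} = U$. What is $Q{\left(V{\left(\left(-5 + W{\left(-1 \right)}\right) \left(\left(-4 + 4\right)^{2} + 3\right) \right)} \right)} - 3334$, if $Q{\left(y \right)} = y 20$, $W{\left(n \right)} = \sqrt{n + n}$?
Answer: $-2134 - 240 i \sqrt{2} \approx -2134.0 - 339.41 i$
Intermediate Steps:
$W{\left(n \right)} = \sqrt{2} \sqrt{n}$ ($W{\left(n \right)} = \sqrt{2 n} = \sqrt{2} \sqrt{n}$)
$V{\left(U \right)} = - 4 U$
$Q{\left(y \right)} = 20 y$
$Q{\left(V{\left(\left(-5 + W{\left(-1 \right)}\right) \left(\left(-4 + 4\right)^{2} + 3\right) \right)} \right)} - 3334 = 20 \left(- 4 \left(-5 + \sqrt{2} \sqrt{-1}\right) \left(\left(-4 + 4\right)^{2} + 3\right)\right) - 3334 = 20 \left(- 4 \left(-5 + \sqrt{2} i\right) \left(0^{2} + 3\right)\right) - 3334 = 20 \left(- 4 \left(-5 + i \sqrt{2}\right) \left(0 + 3\right)\right) - 3334 = 20 \left(- 4 \left(-5 + i \sqrt{2}\right) 3\right) - 3334 = 20 \left(- 4 \left(-15 + 3 i \sqrt{2}\right)\right) - 3334 = 20 \left(60 - 12 i \sqrt{2}\right) - 3334 = \left(1200 - 240 i \sqrt{2}\right) - 3334 = -2134 - 240 i \sqrt{2}$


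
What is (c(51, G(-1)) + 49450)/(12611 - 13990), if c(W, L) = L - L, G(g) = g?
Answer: -49450/1379 ≈ -35.859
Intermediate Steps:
c(W, L) = 0
(c(51, G(-1)) + 49450)/(12611 - 13990) = (0 + 49450)/(12611 - 13990) = 49450/(-1379) = 49450*(-1/1379) = -49450/1379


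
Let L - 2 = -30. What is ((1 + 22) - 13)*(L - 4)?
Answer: -320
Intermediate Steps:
L = -28 (L = 2 - 30 = -28)
((1 + 22) - 13)*(L - 4) = ((1 + 22) - 13)*(-28 - 4) = (23 - 13)*(-32) = 10*(-32) = -320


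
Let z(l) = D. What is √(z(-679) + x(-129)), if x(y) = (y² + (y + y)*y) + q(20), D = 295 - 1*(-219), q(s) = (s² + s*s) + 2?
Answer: √51239 ≈ 226.36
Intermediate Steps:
q(s) = 2 + 2*s² (q(s) = (s² + s²) + 2 = 2*s² + 2 = 2 + 2*s²)
D = 514 (D = 295 + 219 = 514)
x(y) = 802 + 3*y² (x(y) = (y² + (y + y)*y) + (2 + 2*20²) = (y² + (2*y)*y) + (2 + 2*400) = (y² + 2*y²) + (2 + 800) = 3*y² + 802 = 802 + 3*y²)
z(l) = 514
√(z(-679) + x(-129)) = √(514 + (802 + 3*(-129)²)) = √(514 + (802 + 3*16641)) = √(514 + (802 + 49923)) = √(514 + 50725) = √51239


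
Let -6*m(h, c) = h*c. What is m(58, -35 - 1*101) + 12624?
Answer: 41816/3 ≈ 13939.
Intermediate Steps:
m(h, c) = -c*h/6 (m(h, c) = -h*c/6 = -c*h/6)
m(58, -35 - 1*101) + 12624 = -⅙*(-35 - 1*101)*58 + 12624 = -⅙*(-35 - 101)*58 + 12624 = -⅙*(-136)*58 + 12624 = 3944/3 + 12624 = 41816/3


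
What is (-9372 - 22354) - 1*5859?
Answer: -37585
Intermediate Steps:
(-9372 - 22354) - 1*5859 = -31726 - 5859 = -37585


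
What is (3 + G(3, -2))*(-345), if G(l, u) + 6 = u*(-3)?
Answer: -1035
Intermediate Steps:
G(l, u) = -6 - 3*u (G(l, u) = -6 + u*(-3) = -6 - 3*u)
(3 + G(3, -2))*(-345) = (3 + (-6 - 3*(-2)))*(-345) = (3 + (-6 + 6))*(-345) = (3 + 0)*(-345) = 3*(-345) = -1035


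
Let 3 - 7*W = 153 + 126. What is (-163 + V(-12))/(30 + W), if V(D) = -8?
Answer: 399/22 ≈ 18.136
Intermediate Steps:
W = -276/7 (W = 3/7 - (153 + 126)/7 = 3/7 - ⅐*279 = 3/7 - 279/7 = -276/7 ≈ -39.429)
(-163 + V(-12))/(30 + W) = (-163 - 8)/(30 - 276/7) = -171/(-66/7) = -171*(-7/66) = 399/22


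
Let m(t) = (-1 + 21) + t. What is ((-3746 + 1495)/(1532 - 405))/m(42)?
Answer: -2251/69874 ≈ -0.032215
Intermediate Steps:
m(t) = 20 + t
((-3746 + 1495)/(1532 - 405))/m(42) = ((-3746 + 1495)/(1532 - 405))/(20 + 42) = -2251/1127/62 = -2251*1/1127*(1/62) = -2251/1127*1/62 = -2251/69874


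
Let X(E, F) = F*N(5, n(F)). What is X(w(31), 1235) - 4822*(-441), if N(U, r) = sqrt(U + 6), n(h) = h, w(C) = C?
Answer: 2126502 + 1235*sqrt(11) ≈ 2.1306e+6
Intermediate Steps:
N(U, r) = sqrt(6 + U)
X(E, F) = F*sqrt(11) (X(E, F) = F*sqrt(6 + 5) = F*sqrt(11))
X(w(31), 1235) - 4822*(-441) = 1235*sqrt(11) - 4822*(-441) = 1235*sqrt(11) - 1*(-2126502) = 1235*sqrt(11) + 2126502 = 2126502 + 1235*sqrt(11)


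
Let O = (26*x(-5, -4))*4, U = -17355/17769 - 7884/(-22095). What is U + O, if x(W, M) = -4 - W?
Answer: 1503246733/14540965 ≈ 103.38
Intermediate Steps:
U = -9013627/14540965 (U = -17355*1/17769 - 7884*(-1/22095) = -5785/5923 + 876/2455 = -9013627/14540965 ≈ -0.61988)
O = 104 (O = (26*(-4 - 1*(-5)))*4 = (26*(-4 + 5))*4 = (26*1)*4 = 26*4 = 104)
U + O = -9013627/14540965 + 104 = 1503246733/14540965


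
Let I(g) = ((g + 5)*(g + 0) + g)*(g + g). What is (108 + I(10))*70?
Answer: 231560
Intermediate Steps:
I(g) = 2*g*(g + g*(5 + g)) (I(g) = ((5 + g)*g + g)*(2*g) = (g*(5 + g) + g)*(2*g) = (g + g*(5 + g))*(2*g) = 2*g*(g + g*(5 + g)))
(108 + I(10))*70 = (108 + 2*10²*(6 + 10))*70 = (108 + 2*100*16)*70 = (108 + 3200)*70 = 3308*70 = 231560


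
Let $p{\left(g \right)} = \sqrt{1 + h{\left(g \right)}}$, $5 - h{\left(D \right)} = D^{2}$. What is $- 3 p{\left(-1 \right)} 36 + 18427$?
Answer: $18427 - 108 \sqrt{5} \approx 18186.0$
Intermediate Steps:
$h{\left(D \right)} = 5 - D^{2}$
$p{\left(g \right)} = \sqrt{6 - g^{2}}$ ($p{\left(g \right)} = \sqrt{1 - \left(-5 + g^{2}\right)} = \sqrt{6 - g^{2}}$)
$- 3 p{\left(-1 \right)} 36 + 18427 = - 3 \sqrt{6 - \left(-1\right)^{2}} \cdot 36 + 18427 = - 3 \sqrt{6 - 1} \cdot 36 + 18427 = - 3 \sqrt{5} \cdot 36 + 18427 = - 108 \sqrt{5} + 18427 = 18427 - 108 \sqrt{5}$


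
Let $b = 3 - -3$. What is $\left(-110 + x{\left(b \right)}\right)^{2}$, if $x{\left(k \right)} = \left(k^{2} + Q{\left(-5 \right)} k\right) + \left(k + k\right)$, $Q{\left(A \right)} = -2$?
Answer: $5476$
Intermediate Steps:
$b = 6$ ($b = 3 + 3 = 6$)
$x{\left(k \right)} = k^{2}$ ($x{\left(k \right)} = \left(k^{2} - 2 k\right) + \left(k + k\right) = \left(k^{2} - 2 k\right) + 2 k = k^{2}$)
$\left(-110 + x{\left(b \right)}\right)^{2} = \left(-110 + 6^{2}\right)^{2} = \left(-110 + 36\right)^{2} = \left(-74\right)^{2} = 5476$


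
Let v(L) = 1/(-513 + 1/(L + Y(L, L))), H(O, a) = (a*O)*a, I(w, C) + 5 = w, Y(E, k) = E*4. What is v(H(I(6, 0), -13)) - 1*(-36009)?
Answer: 15609324511/433484 ≈ 36009.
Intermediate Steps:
Y(E, k) = 4*E
I(w, C) = -5 + w
H(O, a) = O*a² (H(O, a) = (O*a)*a = O*a²)
v(L) = 1/(-513 + 1/(5*L)) (v(L) = 1/(-513 + 1/(L + 4*L)) = 1/(-513 + 1/(5*L)))
v(H(I(6, 0), -13)) - 1*(-36009) = -5*(-5 + 6)*(-13)²/(-1 + 2565*((-5 + 6)*(-13)²)) - 1*(-36009) = -5*1*169/(-1 + 2565*(1*169)) + 36009 = -5*169/(-1 + 2565*169) + 36009 = -5*169/(-1 + 433485) + 36009 = -5*169/433484 + 36009 = -5*169*1/433484 + 36009 = -845/433484 + 36009 = 15609324511/433484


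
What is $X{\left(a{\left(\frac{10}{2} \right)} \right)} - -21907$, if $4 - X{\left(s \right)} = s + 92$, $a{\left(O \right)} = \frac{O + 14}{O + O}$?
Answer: $\frac{218171}{10} \approx 21817.0$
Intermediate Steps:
$a{\left(O \right)} = \frac{14 + O}{2 O}$
$X{\left(s \right)} = -88 - s$ ($X{\left(s \right)} = 4 - \left(s + 92\right) = 4 - \left(92 + s\right) = -88 - s$)
$X{\left(a{\left(\frac{10}{2} \right)} \right)} - -21907 = \left(-88 - \frac{14 + \frac{10}{2}}{2 \cdot \frac{10}{2}}\right) - -21907 = \left(-88 - \frac{14 + 10 \cdot \frac{1}{2}}{2 \cdot 10 \cdot \frac{1}{2}}\right) + 21907 = \left(-88 - \frac{14 + 5}{2 \cdot 5}\right) + 21907 = \left(-88 - \frac{1}{2} \cdot \frac{1}{5} \cdot 19\right) + 21907 = \left(-88 - \frac{19}{10}\right) + 21907 = - \frac{899}{10} + 21907 = \frac{218171}{10}$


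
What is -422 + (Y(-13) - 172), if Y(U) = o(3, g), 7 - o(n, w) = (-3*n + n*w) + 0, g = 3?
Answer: -587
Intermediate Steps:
o(n, w) = 7 + 3*n - n*w (o(n, w) = 7 - ((-3*n + n*w) + 0) = 7 - (-3*n + n*w) = 7 + (3*n - n*w) = 7 + 3*n - n*w)
Y(U) = 7 (Y(U) = 7 + 3*3 - 1*3*3 = 7 + 9 - 9 = 7)
-422 + (Y(-13) - 172) = -422 + (7 - 172) = -422 - 165 = -587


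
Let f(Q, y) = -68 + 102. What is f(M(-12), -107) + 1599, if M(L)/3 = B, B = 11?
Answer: 1633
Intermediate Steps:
M(L) = 33 (M(L) = 3*11 = 33)
f(Q, y) = 34
f(M(-12), -107) + 1599 = 34 + 1599 = 1633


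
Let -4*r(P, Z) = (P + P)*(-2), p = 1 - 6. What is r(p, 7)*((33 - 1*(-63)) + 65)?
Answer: -805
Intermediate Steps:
p = -5
r(P, Z) = P (r(P, Z) = -(P + P)*(-2)/4 = -2*P*(-2)/4 = -(-1)*P = P)
r(p, 7)*((33 - 1*(-63)) + 65) = -5*((33 - 1*(-63)) + 65) = -5*((33 + 63) + 65) = -5*(96 + 65) = -5*161 = -805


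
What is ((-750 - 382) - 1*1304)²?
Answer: 5934096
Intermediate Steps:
((-750 - 382) - 1*1304)² = (-1132 - 1304)² = (-2436)² = 5934096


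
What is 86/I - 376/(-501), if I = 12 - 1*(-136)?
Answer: 49367/37074 ≈ 1.3316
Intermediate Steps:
I = 148 (I = 12 + 136 = 148)
86/I - 376/(-501) = 86/148 - 376/(-501) = 86*(1/148) - 376*(-1/501) = 43/74 + 376/501 = 49367/37074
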